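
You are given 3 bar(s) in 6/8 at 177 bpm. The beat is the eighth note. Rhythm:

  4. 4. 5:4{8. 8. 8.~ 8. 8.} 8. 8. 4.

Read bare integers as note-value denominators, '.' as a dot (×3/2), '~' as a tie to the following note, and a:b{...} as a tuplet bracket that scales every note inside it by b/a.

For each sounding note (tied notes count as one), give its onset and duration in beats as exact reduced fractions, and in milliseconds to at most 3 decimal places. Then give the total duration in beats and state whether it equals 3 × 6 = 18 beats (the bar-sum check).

1) 0.0ms=0b +1016.949ms=3b
2) 1016.949ms=3b +1016.949ms=3b
3) 2033.898ms=6b +406.78ms=6/5b
4) 2440.678ms=36/5b +406.78ms=6/5b
5) 2847.458ms=42/5b +813.559ms=12/5b
6) 3661.017ms=54/5b +406.78ms=6/5b
7) 4067.797ms=12b +508.475ms=3/2b
8) 4576.271ms=27/2b +508.475ms=3/2b
9) 5084.746ms=15b +1016.949ms=3b
Σ=18b of 18 (177bpm 6/8) — PASS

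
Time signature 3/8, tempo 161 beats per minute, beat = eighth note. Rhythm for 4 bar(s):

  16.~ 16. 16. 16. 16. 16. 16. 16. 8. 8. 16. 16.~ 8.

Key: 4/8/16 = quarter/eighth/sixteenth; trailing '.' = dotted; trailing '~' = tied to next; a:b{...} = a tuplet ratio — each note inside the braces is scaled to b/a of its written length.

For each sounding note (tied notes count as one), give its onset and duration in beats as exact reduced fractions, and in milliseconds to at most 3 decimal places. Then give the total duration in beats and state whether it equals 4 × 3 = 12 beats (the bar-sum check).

1) 0.0ms=0b +559.006ms=3/2b
2) 559.006ms=3/2b +279.503ms=3/4b
3) 838.509ms=9/4b +279.503ms=3/4b
4) 1118.012ms=3b +279.503ms=3/4b
5) 1397.516ms=15/4b +279.503ms=3/4b
6) 1677.019ms=9/2b +279.503ms=3/4b
7) 1956.522ms=21/4b +279.503ms=3/4b
8) 2236.025ms=6b +559.006ms=3/2b
9) 2795.031ms=15/2b +559.006ms=3/2b
10) 3354.037ms=9b +279.503ms=3/4b
11) 3633.54ms=39/4b +838.509ms=9/4b
Σ=12b of 12 (161bpm 3/8) — PASS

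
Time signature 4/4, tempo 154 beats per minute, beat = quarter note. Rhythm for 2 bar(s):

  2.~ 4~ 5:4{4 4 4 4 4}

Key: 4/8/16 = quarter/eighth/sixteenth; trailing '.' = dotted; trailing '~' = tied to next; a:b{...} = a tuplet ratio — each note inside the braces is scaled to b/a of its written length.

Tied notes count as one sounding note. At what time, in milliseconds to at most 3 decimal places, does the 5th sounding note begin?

1. 0.0ms @ 0 + 1870.13ms (24/5)
2. 1870.13ms @ 24/5 + 311.688ms (4/5)
3. 2181.818ms @ 28/5 + 311.688ms (4/5)
4. 2493.506ms @ 32/5 + 311.688ms (4/5)
5. 2805.195ms @ 36/5 + 311.688ms (4/5)

note 5 onset = 36/5b = 2805.195ms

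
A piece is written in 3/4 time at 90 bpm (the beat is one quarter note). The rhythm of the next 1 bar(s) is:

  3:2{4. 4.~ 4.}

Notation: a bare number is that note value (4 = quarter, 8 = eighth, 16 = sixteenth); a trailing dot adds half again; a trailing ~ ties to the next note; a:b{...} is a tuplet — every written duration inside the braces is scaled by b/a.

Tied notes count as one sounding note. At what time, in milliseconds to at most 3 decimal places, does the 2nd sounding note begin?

note 2 onset = 1b = 666.667ms

1. 0.0ms @ 0 + 666.667ms (1)
2. 666.667ms @ 1 + 1333.333ms (2)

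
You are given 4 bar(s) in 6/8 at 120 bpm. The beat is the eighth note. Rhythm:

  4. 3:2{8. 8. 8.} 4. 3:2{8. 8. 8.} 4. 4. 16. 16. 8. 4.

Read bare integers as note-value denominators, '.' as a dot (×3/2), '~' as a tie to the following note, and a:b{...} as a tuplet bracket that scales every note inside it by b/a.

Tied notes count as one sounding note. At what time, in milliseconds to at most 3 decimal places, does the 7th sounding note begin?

1. 0.0ms @ 0 + 1500.0ms (3)
2. 1500.0ms @ 3 + 500.0ms (1)
3. 2000.0ms @ 4 + 500.0ms (1)
4. 2500.0ms @ 5 + 500.0ms (1)
5. 3000.0ms @ 6 + 1500.0ms (3)
6. 4500.0ms @ 9 + 500.0ms (1)
7. 5000.0ms @ 10 + 500.0ms (1)
8. 5500.0ms @ 11 + 500.0ms (1)
9. 6000.0ms @ 12 + 1500.0ms (3)
10. 7500.0ms @ 15 + 1500.0ms (3)
11. 9000.0ms @ 18 + 375.0ms (3/4)
12. 9375.0ms @ 75/4 + 375.0ms (3/4)
13. 9750.0ms @ 39/2 + 750.0ms (3/2)
14. 10500.0ms @ 21 + 1500.0ms (3)

note 7 onset = 10b = 5000.0ms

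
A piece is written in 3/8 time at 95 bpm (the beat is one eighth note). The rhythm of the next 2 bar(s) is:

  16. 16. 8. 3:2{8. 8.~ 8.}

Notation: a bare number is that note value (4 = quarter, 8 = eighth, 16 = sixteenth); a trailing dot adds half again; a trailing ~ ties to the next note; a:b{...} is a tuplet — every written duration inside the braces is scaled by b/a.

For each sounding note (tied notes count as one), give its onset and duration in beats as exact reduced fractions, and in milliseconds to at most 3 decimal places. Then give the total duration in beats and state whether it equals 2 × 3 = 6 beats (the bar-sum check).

1) 0.0ms=0b +473.684ms=3/4b
2) 473.684ms=3/4b +473.684ms=3/4b
3) 947.368ms=3/2b +947.368ms=3/2b
4) 1894.737ms=3b +631.579ms=1b
5) 2526.316ms=4b +1263.158ms=2b
Σ=6b of 6 (95bpm 3/8) — PASS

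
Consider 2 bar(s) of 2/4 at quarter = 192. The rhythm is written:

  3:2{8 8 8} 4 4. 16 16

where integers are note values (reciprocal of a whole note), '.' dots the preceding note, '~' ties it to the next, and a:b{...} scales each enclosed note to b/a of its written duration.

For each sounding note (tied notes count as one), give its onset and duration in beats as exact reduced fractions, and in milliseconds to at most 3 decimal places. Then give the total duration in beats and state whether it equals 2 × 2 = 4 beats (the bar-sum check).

1) 0.0ms=0b +104.167ms=1/3b
2) 104.167ms=1/3b +104.167ms=1/3b
3) 208.333ms=2/3b +104.167ms=1/3b
4) 312.5ms=1b +312.5ms=1b
5) 625.0ms=2b +468.75ms=3/2b
6) 1093.75ms=7/2b +78.125ms=1/4b
7) 1171.875ms=15/4b +78.125ms=1/4b
Σ=4b of 4 (192bpm 2/4) — PASS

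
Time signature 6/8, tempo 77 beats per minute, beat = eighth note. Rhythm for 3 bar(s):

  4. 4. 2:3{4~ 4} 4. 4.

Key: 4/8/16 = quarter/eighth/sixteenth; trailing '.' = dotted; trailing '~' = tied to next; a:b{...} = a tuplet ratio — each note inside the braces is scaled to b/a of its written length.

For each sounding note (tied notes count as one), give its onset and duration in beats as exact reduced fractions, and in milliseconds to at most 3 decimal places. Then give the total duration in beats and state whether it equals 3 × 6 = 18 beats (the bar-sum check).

1) 0.0ms=0b +2337.662ms=3b
2) 2337.662ms=3b +2337.662ms=3b
3) 4675.325ms=6b +4675.325ms=6b
4) 9350.649ms=12b +2337.662ms=3b
5) 11688.312ms=15b +2337.662ms=3b
Σ=18b of 18 (77bpm 6/8) — PASS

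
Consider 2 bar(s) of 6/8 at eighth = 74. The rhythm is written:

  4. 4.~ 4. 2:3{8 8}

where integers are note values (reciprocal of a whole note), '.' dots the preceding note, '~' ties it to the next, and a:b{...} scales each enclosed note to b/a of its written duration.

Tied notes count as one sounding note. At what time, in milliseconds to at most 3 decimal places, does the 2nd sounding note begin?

1. 0.0ms @ 0 + 2432.432ms (3)
2. 2432.432ms @ 3 + 4864.865ms (6)
3. 7297.297ms @ 9 + 1216.216ms (3/2)
4. 8513.514ms @ 21/2 + 1216.216ms (3/2)

note 2 onset = 3b = 2432.432ms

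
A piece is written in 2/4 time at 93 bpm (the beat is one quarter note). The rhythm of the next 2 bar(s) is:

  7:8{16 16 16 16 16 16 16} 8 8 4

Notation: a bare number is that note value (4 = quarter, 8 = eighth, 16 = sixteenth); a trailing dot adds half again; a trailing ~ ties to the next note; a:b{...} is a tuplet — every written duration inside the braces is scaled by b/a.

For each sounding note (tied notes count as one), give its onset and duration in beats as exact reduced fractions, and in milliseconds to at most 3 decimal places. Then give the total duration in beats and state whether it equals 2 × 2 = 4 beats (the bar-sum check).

1) 0.0ms=0b +184.332ms=2/7b
2) 184.332ms=2/7b +184.332ms=2/7b
3) 368.664ms=4/7b +184.332ms=2/7b
4) 552.995ms=6/7b +184.332ms=2/7b
5) 737.327ms=8/7b +184.332ms=2/7b
6) 921.659ms=10/7b +184.332ms=2/7b
7) 1105.991ms=12/7b +184.332ms=2/7b
8) 1290.323ms=2b +322.581ms=1/2b
9) 1612.903ms=5/2b +322.581ms=1/2b
10) 1935.484ms=3b +645.161ms=1b
Σ=4b of 4 (93bpm 2/4) — PASS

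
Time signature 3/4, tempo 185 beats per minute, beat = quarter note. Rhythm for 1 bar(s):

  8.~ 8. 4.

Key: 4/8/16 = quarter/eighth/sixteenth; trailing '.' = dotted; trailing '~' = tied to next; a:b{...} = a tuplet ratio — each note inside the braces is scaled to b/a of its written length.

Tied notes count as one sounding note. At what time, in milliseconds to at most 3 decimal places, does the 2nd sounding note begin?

1. 0.0ms @ 0 + 486.486ms (3/2)
2. 486.486ms @ 3/2 + 486.486ms (3/2)

note 2 onset = 3/2b = 486.486ms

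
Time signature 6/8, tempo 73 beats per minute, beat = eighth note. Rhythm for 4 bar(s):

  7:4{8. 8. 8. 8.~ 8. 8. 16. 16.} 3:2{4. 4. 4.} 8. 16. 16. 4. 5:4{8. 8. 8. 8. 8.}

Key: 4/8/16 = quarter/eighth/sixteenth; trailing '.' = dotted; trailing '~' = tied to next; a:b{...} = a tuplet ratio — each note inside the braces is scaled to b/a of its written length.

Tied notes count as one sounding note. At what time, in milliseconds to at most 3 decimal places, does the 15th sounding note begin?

note 15 onset = 18b = 14794.521ms

1. 0.0ms @ 0 + 704.501ms (6/7)
2. 704.501ms @ 6/7 + 704.501ms (6/7)
3. 1409.002ms @ 12/7 + 704.501ms (6/7)
4. 2113.503ms @ 18/7 + 1409.002ms (12/7)
5. 3522.505ms @ 30/7 + 704.501ms (6/7)
6. 4227.006ms @ 36/7 + 352.25ms (3/7)
7. 4579.256ms @ 39/7 + 352.25ms (3/7)
8. 4931.507ms @ 6 + 1643.836ms (2)
9. 6575.342ms @ 8 + 1643.836ms (2)
10. 8219.178ms @ 10 + 1643.836ms (2)
11. 9863.014ms @ 12 + 1232.877ms (3/2)
12. 11095.89ms @ 27/2 + 616.438ms (3/4)
13. 11712.329ms @ 57/4 + 616.438ms (3/4)
14. 12328.767ms @ 15 + 2465.753ms (3)
15. 14794.521ms @ 18 + 986.301ms (6/5)
16. 15780.822ms @ 96/5 + 986.301ms (6/5)
17. 16767.123ms @ 102/5 + 986.301ms (6/5)
18. 17753.425ms @ 108/5 + 986.301ms (6/5)
19. 18739.726ms @ 114/5 + 986.301ms (6/5)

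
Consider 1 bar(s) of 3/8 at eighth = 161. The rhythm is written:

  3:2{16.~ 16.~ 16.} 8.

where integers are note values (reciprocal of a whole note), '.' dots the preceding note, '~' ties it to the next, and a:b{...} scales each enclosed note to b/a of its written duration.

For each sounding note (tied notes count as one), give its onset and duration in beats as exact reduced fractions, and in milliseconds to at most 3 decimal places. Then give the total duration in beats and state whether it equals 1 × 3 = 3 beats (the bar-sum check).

1) 0.0ms=0b +559.006ms=3/2b
2) 559.006ms=3/2b +559.006ms=3/2b
Σ=3b of 3 (161bpm 3/8) — PASS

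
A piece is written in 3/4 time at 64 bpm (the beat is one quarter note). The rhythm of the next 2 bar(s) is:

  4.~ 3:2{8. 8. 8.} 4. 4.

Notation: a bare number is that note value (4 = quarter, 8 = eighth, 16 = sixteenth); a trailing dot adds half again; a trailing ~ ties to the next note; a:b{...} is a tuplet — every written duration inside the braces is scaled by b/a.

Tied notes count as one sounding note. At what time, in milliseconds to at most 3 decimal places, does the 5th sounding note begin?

note 5 onset = 9/2b = 4218.75ms

1. 0.0ms @ 0 + 1875.0ms (2)
2. 1875.0ms @ 2 + 468.75ms (1/2)
3. 2343.75ms @ 5/2 + 468.75ms (1/2)
4. 2812.5ms @ 3 + 1406.25ms (3/2)
5. 4218.75ms @ 9/2 + 1406.25ms (3/2)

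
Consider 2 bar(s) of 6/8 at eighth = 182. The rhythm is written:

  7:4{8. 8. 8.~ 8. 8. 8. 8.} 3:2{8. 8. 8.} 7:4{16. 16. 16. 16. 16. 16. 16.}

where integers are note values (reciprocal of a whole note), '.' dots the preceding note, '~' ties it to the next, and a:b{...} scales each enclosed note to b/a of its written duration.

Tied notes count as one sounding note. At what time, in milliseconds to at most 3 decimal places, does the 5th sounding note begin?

note 5 onset = 30/7b = 1412.873ms

1. 0.0ms @ 0 + 282.575ms (6/7)
2. 282.575ms @ 6/7 + 282.575ms (6/7)
3. 565.149ms @ 12/7 + 565.149ms (12/7)
4. 1130.298ms @ 24/7 + 282.575ms (6/7)
5. 1412.873ms @ 30/7 + 282.575ms (6/7)
6. 1695.447ms @ 36/7 + 282.575ms (6/7)
7. 1978.022ms @ 6 + 329.67ms (1)
8. 2307.692ms @ 7 + 329.67ms (1)
9. 2637.363ms @ 8 + 329.67ms (1)
10. 2967.033ms @ 9 + 141.287ms (3/7)
11. 3108.32ms @ 66/7 + 141.287ms (3/7)
12. 3249.608ms @ 69/7 + 141.287ms (3/7)
13. 3390.895ms @ 72/7 + 141.287ms (3/7)
14. 3532.182ms @ 75/7 + 141.287ms (3/7)
15. 3673.469ms @ 78/7 + 141.287ms (3/7)
16. 3814.757ms @ 81/7 + 141.287ms (3/7)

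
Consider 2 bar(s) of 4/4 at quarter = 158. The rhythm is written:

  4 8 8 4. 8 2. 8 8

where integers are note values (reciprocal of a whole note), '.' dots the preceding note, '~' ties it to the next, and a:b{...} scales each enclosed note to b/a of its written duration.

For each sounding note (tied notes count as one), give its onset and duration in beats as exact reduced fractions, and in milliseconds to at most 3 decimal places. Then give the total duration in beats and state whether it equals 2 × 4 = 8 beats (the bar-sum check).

1) 0.0ms=0b +379.747ms=1b
2) 379.747ms=1b +189.873ms=1/2b
3) 569.62ms=3/2b +189.873ms=1/2b
4) 759.494ms=2b +569.62ms=3/2b
5) 1329.114ms=7/2b +189.873ms=1/2b
6) 1518.987ms=4b +1139.241ms=3b
7) 2658.228ms=7b +189.873ms=1/2b
8) 2848.101ms=15/2b +189.873ms=1/2b
Σ=8b of 8 (158bpm 4/4) — PASS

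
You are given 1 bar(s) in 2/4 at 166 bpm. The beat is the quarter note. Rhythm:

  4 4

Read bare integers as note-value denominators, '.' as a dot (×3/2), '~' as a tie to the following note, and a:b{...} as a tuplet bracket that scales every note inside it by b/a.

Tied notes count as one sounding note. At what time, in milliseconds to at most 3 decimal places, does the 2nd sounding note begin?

1. 0.0ms @ 0 + 361.446ms (1)
2. 361.446ms @ 1 + 361.446ms (1)

note 2 onset = 1b = 361.446ms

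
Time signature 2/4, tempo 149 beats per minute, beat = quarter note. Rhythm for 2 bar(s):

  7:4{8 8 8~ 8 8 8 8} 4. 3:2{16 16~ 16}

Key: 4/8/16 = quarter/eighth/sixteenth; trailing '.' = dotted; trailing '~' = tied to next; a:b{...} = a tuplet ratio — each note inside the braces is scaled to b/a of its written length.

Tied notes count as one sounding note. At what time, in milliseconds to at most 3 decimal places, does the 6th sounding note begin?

note 6 onset = 12/7b = 690.316ms

1. 0.0ms @ 0 + 115.053ms (2/7)
2. 115.053ms @ 2/7 + 115.053ms (2/7)
3. 230.105ms @ 4/7 + 230.105ms (4/7)
4. 460.211ms @ 8/7 + 115.053ms (2/7)
5. 575.264ms @ 10/7 + 115.053ms (2/7)
6. 690.316ms @ 12/7 + 115.053ms (2/7)
7. 805.369ms @ 2 + 604.027ms (3/2)
8. 1409.396ms @ 7/2 + 67.114ms (1/6)
9. 1476.51ms @ 11/3 + 134.228ms (1/3)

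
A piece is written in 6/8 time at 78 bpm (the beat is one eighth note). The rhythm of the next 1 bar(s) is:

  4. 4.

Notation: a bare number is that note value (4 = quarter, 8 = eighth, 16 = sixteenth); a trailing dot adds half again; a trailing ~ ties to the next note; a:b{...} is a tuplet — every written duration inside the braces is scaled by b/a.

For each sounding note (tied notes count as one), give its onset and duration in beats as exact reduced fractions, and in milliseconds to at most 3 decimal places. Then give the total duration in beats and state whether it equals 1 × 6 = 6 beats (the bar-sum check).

1) 0.0ms=0b +2307.692ms=3b
2) 2307.692ms=3b +2307.692ms=3b
Σ=6b of 6 (78bpm 6/8) — PASS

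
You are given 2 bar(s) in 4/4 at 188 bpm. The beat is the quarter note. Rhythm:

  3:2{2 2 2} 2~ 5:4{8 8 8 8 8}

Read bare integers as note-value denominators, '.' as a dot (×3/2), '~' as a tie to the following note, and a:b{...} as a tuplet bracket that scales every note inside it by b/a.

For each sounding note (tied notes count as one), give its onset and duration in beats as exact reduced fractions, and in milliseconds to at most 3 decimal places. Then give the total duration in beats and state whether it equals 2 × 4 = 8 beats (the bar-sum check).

1) 0.0ms=0b +425.532ms=4/3b
2) 425.532ms=4/3b +425.532ms=4/3b
3) 851.064ms=8/3b +425.532ms=4/3b
4) 1276.596ms=4b +765.957ms=12/5b
5) 2042.553ms=32/5b +127.66ms=2/5b
6) 2170.213ms=34/5b +127.66ms=2/5b
7) 2297.872ms=36/5b +127.66ms=2/5b
8) 2425.532ms=38/5b +127.66ms=2/5b
Σ=8b of 8 (188bpm 4/4) — PASS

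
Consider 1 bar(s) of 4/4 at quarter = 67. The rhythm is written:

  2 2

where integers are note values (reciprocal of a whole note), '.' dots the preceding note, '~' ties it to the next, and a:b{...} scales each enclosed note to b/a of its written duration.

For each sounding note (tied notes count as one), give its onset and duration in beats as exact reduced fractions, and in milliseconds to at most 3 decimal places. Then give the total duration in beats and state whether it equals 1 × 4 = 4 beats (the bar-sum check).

1) 0.0ms=0b +1791.045ms=2b
2) 1791.045ms=2b +1791.045ms=2b
Σ=4b of 4 (67bpm 4/4) — PASS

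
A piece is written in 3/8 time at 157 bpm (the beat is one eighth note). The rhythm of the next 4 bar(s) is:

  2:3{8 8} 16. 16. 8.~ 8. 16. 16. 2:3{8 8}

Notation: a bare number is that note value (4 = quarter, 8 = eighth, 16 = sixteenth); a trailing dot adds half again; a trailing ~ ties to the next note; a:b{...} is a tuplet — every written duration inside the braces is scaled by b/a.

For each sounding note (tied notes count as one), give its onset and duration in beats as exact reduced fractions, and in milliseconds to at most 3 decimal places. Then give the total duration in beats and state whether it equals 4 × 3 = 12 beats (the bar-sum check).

1) 0.0ms=0b +573.248ms=3/2b
2) 573.248ms=3/2b +573.248ms=3/2b
3) 1146.497ms=3b +286.624ms=3/4b
4) 1433.121ms=15/4b +286.624ms=3/4b
5) 1719.745ms=9/2b +1146.497ms=3b
6) 2866.242ms=15/2b +286.624ms=3/4b
7) 3152.866ms=33/4b +286.624ms=3/4b
8) 3439.49ms=9b +573.248ms=3/2b
9) 4012.739ms=21/2b +573.248ms=3/2b
Σ=12b of 12 (157bpm 3/8) — PASS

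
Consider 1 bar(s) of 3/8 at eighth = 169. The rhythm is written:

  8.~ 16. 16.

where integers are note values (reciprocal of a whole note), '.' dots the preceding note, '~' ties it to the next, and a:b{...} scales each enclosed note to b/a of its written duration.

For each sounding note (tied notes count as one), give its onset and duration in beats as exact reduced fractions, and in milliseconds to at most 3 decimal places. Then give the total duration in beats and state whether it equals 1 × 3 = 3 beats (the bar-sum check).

1) 0.0ms=0b +798.817ms=9/4b
2) 798.817ms=9/4b +266.272ms=3/4b
Σ=3b of 3 (169bpm 3/8) — PASS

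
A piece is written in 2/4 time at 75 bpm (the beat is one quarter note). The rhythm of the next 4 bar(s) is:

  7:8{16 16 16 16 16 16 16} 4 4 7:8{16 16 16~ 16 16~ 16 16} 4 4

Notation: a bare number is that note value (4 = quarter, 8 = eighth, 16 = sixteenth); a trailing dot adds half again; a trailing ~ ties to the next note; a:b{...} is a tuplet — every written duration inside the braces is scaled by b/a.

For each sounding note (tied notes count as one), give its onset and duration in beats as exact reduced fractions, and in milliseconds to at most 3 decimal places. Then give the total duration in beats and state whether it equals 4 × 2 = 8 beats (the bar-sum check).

1) 0.0ms=0b +228.571ms=2/7b
2) 228.571ms=2/7b +228.571ms=2/7b
3) 457.143ms=4/7b +228.571ms=2/7b
4) 685.714ms=6/7b +228.571ms=2/7b
5) 914.286ms=8/7b +228.571ms=2/7b
6) 1142.857ms=10/7b +228.571ms=2/7b
7) 1371.429ms=12/7b +228.571ms=2/7b
8) 1600.0ms=2b +800.0ms=1b
9) 2400.0ms=3b +800.0ms=1b
10) 3200.0ms=4b +228.571ms=2/7b
11) 3428.571ms=30/7b +228.571ms=2/7b
12) 3657.143ms=32/7b +457.143ms=4/7b
13) 4114.286ms=36/7b +457.143ms=4/7b
14) 4571.429ms=40/7b +228.571ms=2/7b
15) 4800.0ms=6b +800.0ms=1b
16) 5600.0ms=7b +800.0ms=1b
Σ=8b of 8 (75bpm 2/4) — PASS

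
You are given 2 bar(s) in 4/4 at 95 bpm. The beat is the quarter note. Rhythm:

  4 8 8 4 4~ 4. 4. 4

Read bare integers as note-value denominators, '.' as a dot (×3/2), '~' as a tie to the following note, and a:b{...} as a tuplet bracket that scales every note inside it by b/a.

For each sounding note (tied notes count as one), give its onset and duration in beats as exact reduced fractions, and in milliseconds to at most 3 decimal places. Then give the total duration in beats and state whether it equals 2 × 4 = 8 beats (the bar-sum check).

1) 0.0ms=0b +631.579ms=1b
2) 631.579ms=1b +315.789ms=1/2b
3) 947.368ms=3/2b +315.789ms=1/2b
4) 1263.158ms=2b +631.579ms=1b
5) 1894.737ms=3b +1578.947ms=5/2b
6) 3473.684ms=11/2b +947.368ms=3/2b
7) 4421.053ms=7b +631.579ms=1b
Σ=8b of 8 (95bpm 4/4) — PASS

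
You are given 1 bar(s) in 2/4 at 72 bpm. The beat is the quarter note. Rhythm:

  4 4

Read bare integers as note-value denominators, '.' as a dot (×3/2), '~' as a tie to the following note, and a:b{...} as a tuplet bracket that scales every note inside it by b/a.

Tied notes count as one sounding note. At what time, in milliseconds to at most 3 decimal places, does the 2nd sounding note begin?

note 2 onset = 1b = 833.333ms

1. 0.0ms @ 0 + 833.333ms (1)
2. 833.333ms @ 1 + 833.333ms (1)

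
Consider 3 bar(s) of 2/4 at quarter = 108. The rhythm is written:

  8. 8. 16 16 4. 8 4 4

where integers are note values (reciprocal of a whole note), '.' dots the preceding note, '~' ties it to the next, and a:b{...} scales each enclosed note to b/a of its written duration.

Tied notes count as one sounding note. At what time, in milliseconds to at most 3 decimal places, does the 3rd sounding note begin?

1. 0.0ms @ 0 + 416.667ms (3/4)
2. 416.667ms @ 3/4 + 416.667ms (3/4)
3. 833.333ms @ 3/2 + 138.889ms (1/4)
4. 972.222ms @ 7/4 + 138.889ms (1/4)
5. 1111.111ms @ 2 + 833.333ms (3/2)
6. 1944.444ms @ 7/2 + 277.778ms (1/2)
7. 2222.222ms @ 4 + 555.556ms (1)
8. 2777.778ms @ 5 + 555.556ms (1)

note 3 onset = 3/2b = 833.333ms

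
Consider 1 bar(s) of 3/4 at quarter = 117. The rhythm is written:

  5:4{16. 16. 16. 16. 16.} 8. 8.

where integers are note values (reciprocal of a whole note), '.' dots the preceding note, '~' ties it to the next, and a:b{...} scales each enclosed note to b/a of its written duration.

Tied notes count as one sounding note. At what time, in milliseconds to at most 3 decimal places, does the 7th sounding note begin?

1. 0.0ms @ 0 + 153.846ms (3/10)
2. 153.846ms @ 3/10 + 153.846ms (3/10)
3. 307.692ms @ 3/5 + 153.846ms (3/10)
4. 461.538ms @ 9/10 + 153.846ms (3/10)
5. 615.385ms @ 6/5 + 153.846ms (3/10)
6. 769.231ms @ 3/2 + 384.615ms (3/4)
7. 1153.846ms @ 9/4 + 384.615ms (3/4)

note 7 onset = 9/4b = 1153.846ms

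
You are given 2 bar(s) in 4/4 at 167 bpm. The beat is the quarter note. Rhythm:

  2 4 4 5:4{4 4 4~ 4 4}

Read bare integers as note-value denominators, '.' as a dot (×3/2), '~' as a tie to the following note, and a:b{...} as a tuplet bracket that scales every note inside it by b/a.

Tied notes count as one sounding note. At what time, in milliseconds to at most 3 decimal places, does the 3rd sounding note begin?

1. 0.0ms @ 0 + 718.563ms (2)
2. 718.563ms @ 2 + 359.281ms (1)
3. 1077.844ms @ 3 + 359.281ms (1)
4. 1437.126ms @ 4 + 287.425ms (4/5)
5. 1724.551ms @ 24/5 + 287.425ms (4/5)
6. 2011.976ms @ 28/5 + 574.85ms (8/5)
7. 2586.826ms @ 36/5 + 287.425ms (4/5)

note 3 onset = 3b = 1077.844ms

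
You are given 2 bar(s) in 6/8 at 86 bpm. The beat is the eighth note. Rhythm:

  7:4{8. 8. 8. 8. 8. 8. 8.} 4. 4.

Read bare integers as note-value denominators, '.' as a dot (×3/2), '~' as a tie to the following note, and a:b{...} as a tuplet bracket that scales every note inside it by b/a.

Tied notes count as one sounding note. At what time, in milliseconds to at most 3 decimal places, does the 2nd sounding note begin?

note 2 onset = 6/7b = 598.007ms

1. 0.0ms @ 0 + 598.007ms (6/7)
2. 598.007ms @ 6/7 + 598.007ms (6/7)
3. 1196.013ms @ 12/7 + 598.007ms (6/7)
4. 1794.02ms @ 18/7 + 598.007ms (6/7)
5. 2392.027ms @ 24/7 + 598.007ms (6/7)
6. 2990.033ms @ 30/7 + 598.007ms (6/7)
7. 3588.04ms @ 36/7 + 598.007ms (6/7)
8. 4186.047ms @ 6 + 2093.023ms (3)
9. 6279.07ms @ 9 + 2093.023ms (3)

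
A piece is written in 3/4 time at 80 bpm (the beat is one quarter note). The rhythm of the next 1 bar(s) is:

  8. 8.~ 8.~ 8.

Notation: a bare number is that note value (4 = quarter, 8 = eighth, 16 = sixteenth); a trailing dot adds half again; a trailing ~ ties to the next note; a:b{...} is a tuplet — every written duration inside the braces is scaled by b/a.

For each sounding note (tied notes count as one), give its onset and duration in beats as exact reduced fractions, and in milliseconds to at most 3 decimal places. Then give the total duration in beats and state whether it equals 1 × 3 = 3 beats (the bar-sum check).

1) 0.0ms=0b +562.5ms=3/4b
2) 562.5ms=3/4b +1687.5ms=9/4b
Σ=3b of 3 (80bpm 3/4) — PASS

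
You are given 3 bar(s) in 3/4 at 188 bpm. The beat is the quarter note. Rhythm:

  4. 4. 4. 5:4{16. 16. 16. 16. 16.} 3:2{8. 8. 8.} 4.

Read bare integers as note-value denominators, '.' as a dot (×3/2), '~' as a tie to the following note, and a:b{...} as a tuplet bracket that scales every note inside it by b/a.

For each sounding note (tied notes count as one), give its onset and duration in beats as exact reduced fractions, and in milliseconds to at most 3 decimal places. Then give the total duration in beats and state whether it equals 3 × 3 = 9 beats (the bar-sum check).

1) 0.0ms=0b +478.723ms=3/2b
2) 478.723ms=3/2b +478.723ms=3/2b
3) 957.447ms=3b +478.723ms=3/2b
4) 1436.17ms=9/2b +95.745ms=3/10b
5) 1531.915ms=24/5b +95.745ms=3/10b
6) 1627.66ms=51/10b +95.745ms=3/10b
7) 1723.404ms=27/5b +95.745ms=3/10b
8) 1819.149ms=57/10b +95.745ms=3/10b
9) 1914.894ms=6b +159.574ms=1/2b
10) 2074.468ms=13/2b +159.574ms=1/2b
11) 2234.043ms=7b +159.574ms=1/2b
12) 2393.617ms=15/2b +478.723ms=3/2b
Σ=9b of 9 (188bpm 3/4) — PASS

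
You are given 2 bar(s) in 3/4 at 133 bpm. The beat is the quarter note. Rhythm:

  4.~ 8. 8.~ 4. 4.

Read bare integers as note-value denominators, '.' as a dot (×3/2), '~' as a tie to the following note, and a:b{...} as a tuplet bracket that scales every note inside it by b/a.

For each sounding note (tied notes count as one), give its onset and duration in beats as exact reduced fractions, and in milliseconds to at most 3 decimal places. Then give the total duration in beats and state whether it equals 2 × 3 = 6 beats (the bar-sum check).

1) 0.0ms=0b +1015.038ms=9/4b
2) 1015.038ms=9/4b +1015.038ms=9/4b
3) 2030.075ms=9/2b +676.692ms=3/2b
Σ=6b of 6 (133bpm 3/4) — PASS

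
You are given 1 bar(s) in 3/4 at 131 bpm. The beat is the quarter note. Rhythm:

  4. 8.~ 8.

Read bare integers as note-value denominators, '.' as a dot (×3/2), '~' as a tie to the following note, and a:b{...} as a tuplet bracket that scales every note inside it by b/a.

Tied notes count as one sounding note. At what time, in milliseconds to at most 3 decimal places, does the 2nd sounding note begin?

1. 0.0ms @ 0 + 687.023ms (3/2)
2. 687.023ms @ 3/2 + 687.023ms (3/2)

note 2 onset = 3/2b = 687.023ms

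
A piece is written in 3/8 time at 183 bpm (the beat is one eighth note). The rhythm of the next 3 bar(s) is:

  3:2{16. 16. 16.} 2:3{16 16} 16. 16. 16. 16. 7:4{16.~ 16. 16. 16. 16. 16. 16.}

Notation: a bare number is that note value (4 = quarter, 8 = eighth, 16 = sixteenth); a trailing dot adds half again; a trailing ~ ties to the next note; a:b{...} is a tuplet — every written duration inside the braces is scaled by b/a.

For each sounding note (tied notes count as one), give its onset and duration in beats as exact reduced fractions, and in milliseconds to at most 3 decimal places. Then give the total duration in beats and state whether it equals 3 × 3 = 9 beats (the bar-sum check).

1) 0.0ms=0b +163.934ms=1/2b
2) 163.934ms=1/2b +163.934ms=1/2b
3) 327.869ms=1b +163.934ms=1/2b
4) 491.803ms=3/2b +245.902ms=3/4b
5) 737.705ms=9/4b +245.902ms=3/4b
6) 983.607ms=3b +245.902ms=3/4b
7) 1229.508ms=15/4b +245.902ms=3/4b
8) 1475.41ms=9/2b +245.902ms=3/4b
9) 1721.311ms=21/4b +245.902ms=3/4b
10) 1967.213ms=6b +281.03ms=6/7b
11) 2248.244ms=48/7b +140.515ms=3/7b
12) 2388.759ms=51/7b +140.515ms=3/7b
13) 2529.274ms=54/7b +140.515ms=3/7b
14) 2669.789ms=57/7b +140.515ms=3/7b
15) 2810.304ms=60/7b +140.515ms=3/7b
Σ=9b of 9 (183bpm 3/8) — PASS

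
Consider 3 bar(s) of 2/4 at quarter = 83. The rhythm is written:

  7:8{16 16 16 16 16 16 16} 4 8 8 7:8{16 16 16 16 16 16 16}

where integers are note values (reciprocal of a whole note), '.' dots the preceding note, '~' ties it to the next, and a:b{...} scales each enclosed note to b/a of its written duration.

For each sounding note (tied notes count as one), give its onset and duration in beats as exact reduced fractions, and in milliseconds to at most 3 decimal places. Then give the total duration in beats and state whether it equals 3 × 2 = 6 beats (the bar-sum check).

1) 0.0ms=0b +206.54ms=2/7b
2) 206.54ms=2/7b +206.54ms=2/7b
3) 413.081ms=4/7b +206.54ms=2/7b
4) 619.621ms=6/7b +206.54ms=2/7b
5) 826.162ms=8/7b +206.54ms=2/7b
6) 1032.702ms=10/7b +206.54ms=2/7b
7) 1239.243ms=12/7b +206.54ms=2/7b
8) 1445.783ms=2b +722.892ms=1b
9) 2168.675ms=3b +361.446ms=1/2b
10) 2530.12ms=7/2b +361.446ms=1/2b
11) 2891.566ms=4b +206.54ms=2/7b
12) 3098.107ms=30/7b +206.54ms=2/7b
13) 3304.647ms=32/7b +206.54ms=2/7b
14) 3511.188ms=34/7b +206.54ms=2/7b
15) 3717.728ms=36/7b +206.54ms=2/7b
16) 3924.269ms=38/7b +206.54ms=2/7b
17) 4130.809ms=40/7b +206.54ms=2/7b
Σ=6b of 6 (83bpm 2/4) — PASS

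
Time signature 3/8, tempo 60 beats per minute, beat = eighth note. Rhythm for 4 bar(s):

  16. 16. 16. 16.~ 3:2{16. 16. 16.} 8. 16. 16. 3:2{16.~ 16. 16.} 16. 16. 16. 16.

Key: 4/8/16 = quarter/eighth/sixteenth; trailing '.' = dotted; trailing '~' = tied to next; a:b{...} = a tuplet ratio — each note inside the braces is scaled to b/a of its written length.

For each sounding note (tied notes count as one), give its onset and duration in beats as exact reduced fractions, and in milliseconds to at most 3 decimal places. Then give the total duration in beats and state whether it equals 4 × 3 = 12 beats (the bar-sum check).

1) 0.0ms=0b +750.0ms=3/4b
2) 750.0ms=3/4b +750.0ms=3/4b
3) 1500.0ms=3/2b +750.0ms=3/4b
4) 2250.0ms=9/4b +1250.0ms=5/4b
5) 3500.0ms=7/2b +500.0ms=1/2b
6) 4000.0ms=4b +500.0ms=1/2b
7) 4500.0ms=9/2b +1500.0ms=3/2b
8) 6000.0ms=6b +750.0ms=3/4b
9) 6750.0ms=27/4b +750.0ms=3/4b
10) 7500.0ms=15/2b +1000.0ms=1b
11) 8500.0ms=17/2b +500.0ms=1/2b
12) 9000.0ms=9b +750.0ms=3/4b
13) 9750.0ms=39/4b +750.0ms=3/4b
14) 10500.0ms=21/2b +750.0ms=3/4b
15) 11250.0ms=45/4b +750.0ms=3/4b
Σ=12b of 12 (60bpm 3/8) — PASS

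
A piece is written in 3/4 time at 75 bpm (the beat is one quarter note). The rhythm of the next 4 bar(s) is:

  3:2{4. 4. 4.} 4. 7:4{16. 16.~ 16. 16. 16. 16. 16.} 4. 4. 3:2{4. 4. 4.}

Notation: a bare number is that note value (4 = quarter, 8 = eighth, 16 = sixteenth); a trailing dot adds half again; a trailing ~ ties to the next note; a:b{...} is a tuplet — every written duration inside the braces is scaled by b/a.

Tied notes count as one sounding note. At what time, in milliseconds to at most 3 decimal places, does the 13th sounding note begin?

note 13 onset = 9b = 7200.0ms

1. 0.0ms @ 0 + 800.0ms (1)
2. 800.0ms @ 1 + 800.0ms (1)
3. 1600.0ms @ 2 + 800.0ms (1)
4. 2400.0ms @ 3 + 1200.0ms (3/2)
5. 3600.0ms @ 9/2 + 171.429ms (3/14)
6. 3771.429ms @ 33/7 + 342.857ms (3/7)
7. 4114.286ms @ 36/7 + 171.429ms (3/14)
8. 4285.714ms @ 75/14 + 171.429ms (3/14)
9. 4457.143ms @ 39/7 + 171.429ms (3/14)
10. 4628.571ms @ 81/14 + 171.429ms (3/14)
11. 4800.0ms @ 6 + 1200.0ms (3/2)
12. 6000.0ms @ 15/2 + 1200.0ms (3/2)
13. 7200.0ms @ 9 + 800.0ms (1)
14. 8000.0ms @ 10 + 800.0ms (1)
15. 8800.0ms @ 11 + 800.0ms (1)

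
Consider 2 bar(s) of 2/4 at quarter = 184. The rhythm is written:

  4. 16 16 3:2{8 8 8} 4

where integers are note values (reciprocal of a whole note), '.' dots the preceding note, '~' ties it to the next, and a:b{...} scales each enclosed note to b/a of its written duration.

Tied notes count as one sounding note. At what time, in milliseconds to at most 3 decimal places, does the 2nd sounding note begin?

note 2 onset = 3/2b = 489.13ms

1. 0.0ms @ 0 + 489.13ms (3/2)
2. 489.13ms @ 3/2 + 81.522ms (1/4)
3. 570.652ms @ 7/4 + 81.522ms (1/4)
4. 652.174ms @ 2 + 108.696ms (1/3)
5. 760.87ms @ 7/3 + 108.696ms (1/3)
6. 869.565ms @ 8/3 + 108.696ms (1/3)
7. 978.261ms @ 3 + 326.087ms (1)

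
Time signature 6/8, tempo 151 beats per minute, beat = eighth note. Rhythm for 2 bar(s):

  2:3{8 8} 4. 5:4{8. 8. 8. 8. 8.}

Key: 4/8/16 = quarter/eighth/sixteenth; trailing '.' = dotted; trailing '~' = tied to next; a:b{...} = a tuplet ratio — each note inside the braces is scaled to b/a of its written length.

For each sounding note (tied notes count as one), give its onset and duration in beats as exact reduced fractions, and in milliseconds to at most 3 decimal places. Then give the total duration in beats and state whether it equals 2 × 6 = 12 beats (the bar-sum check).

1) 0.0ms=0b +596.026ms=3/2b
2) 596.026ms=3/2b +596.026ms=3/2b
3) 1192.053ms=3b +1192.053ms=3b
4) 2384.106ms=6b +476.821ms=6/5b
5) 2860.927ms=36/5b +476.821ms=6/5b
6) 3337.748ms=42/5b +476.821ms=6/5b
7) 3814.57ms=48/5b +476.821ms=6/5b
8) 4291.391ms=54/5b +476.821ms=6/5b
Σ=12b of 12 (151bpm 6/8) — PASS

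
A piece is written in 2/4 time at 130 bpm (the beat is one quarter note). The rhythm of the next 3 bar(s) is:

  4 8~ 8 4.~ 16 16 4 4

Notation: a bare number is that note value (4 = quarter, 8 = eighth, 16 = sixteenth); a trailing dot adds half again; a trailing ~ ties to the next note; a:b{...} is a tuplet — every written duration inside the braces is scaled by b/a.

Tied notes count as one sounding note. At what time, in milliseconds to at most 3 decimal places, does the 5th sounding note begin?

1. 0.0ms @ 0 + 461.538ms (1)
2. 461.538ms @ 1 + 461.538ms (1)
3. 923.077ms @ 2 + 807.692ms (7/4)
4. 1730.769ms @ 15/4 + 115.385ms (1/4)
5. 1846.154ms @ 4 + 461.538ms (1)
6. 2307.692ms @ 5 + 461.538ms (1)

note 5 onset = 4b = 1846.154ms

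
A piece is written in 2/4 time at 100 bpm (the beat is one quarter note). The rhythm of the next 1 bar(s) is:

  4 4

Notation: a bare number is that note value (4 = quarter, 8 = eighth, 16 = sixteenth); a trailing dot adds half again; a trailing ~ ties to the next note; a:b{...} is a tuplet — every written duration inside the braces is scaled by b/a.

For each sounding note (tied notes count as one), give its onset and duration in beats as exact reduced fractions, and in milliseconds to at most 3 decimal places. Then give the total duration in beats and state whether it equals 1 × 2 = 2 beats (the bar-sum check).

1) 0.0ms=0b +600.0ms=1b
2) 600.0ms=1b +600.0ms=1b
Σ=2b of 2 (100bpm 2/4) — PASS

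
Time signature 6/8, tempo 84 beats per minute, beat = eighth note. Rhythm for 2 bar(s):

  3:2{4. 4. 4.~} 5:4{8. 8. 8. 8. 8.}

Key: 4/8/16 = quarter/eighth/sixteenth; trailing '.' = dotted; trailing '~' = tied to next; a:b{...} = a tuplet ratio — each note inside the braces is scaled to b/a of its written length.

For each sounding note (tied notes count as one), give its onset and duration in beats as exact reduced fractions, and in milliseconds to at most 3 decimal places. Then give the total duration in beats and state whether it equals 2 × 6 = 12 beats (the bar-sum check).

1) 0.0ms=0b +1428.571ms=2b
2) 1428.571ms=2b +1428.571ms=2b
3) 2857.143ms=4b +2285.714ms=16/5b
4) 5142.857ms=36/5b +857.143ms=6/5b
5) 6000.0ms=42/5b +857.143ms=6/5b
6) 6857.143ms=48/5b +857.143ms=6/5b
7) 7714.286ms=54/5b +857.143ms=6/5b
Σ=12b of 12 (84bpm 6/8) — PASS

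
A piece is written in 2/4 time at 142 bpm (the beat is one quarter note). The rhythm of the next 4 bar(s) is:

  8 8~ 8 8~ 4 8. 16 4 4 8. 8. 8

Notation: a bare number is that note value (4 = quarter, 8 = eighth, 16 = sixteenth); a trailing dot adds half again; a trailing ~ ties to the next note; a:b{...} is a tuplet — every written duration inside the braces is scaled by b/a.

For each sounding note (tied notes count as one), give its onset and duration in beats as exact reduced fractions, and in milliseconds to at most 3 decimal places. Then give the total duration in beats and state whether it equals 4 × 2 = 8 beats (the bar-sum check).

1) 0.0ms=0b +211.268ms=1/2b
2) 211.268ms=1/2b +422.535ms=1b
3) 633.803ms=3/2b +633.803ms=3/2b
4) 1267.606ms=3b +316.901ms=3/4b
5) 1584.507ms=15/4b +105.634ms=1/4b
6) 1690.141ms=4b +422.535ms=1b
7) 2112.676ms=5b +422.535ms=1b
8) 2535.211ms=6b +316.901ms=3/4b
9) 2852.113ms=27/4b +316.901ms=3/4b
10) 3169.014ms=15/2b +211.268ms=1/2b
Σ=8b of 8 (142bpm 2/4) — PASS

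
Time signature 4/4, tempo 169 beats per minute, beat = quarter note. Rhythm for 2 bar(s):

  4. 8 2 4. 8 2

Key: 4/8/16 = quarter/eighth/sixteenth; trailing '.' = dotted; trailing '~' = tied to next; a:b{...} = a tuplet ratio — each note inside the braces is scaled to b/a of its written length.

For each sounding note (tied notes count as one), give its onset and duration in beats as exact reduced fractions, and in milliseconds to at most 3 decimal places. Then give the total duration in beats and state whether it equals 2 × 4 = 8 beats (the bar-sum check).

1) 0.0ms=0b +532.544ms=3/2b
2) 532.544ms=3/2b +177.515ms=1/2b
3) 710.059ms=2b +710.059ms=2b
4) 1420.118ms=4b +532.544ms=3/2b
5) 1952.663ms=11/2b +177.515ms=1/2b
6) 2130.178ms=6b +710.059ms=2b
Σ=8b of 8 (169bpm 4/4) — PASS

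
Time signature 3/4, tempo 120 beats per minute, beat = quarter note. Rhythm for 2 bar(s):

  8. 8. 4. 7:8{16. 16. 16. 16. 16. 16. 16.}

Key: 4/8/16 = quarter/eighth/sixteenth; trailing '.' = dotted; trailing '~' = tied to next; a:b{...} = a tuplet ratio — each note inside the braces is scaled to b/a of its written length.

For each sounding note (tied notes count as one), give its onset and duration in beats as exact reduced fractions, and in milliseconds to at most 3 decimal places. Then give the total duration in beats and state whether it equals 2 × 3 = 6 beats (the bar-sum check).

1) 0.0ms=0b +375.0ms=3/4b
2) 375.0ms=3/4b +375.0ms=3/4b
3) 750.0ms=3/2b +750.0ms=3/2b
4) 1500.0ms=3b +214.286ms=3/7b
5) 1714.286ms=24/7b +214.286ms=3/7b
6) 1928.571ms=27/7b +214.286ms=3/7b
7) 2142.857ms=30/7b +214.286ms=3/7b
8) 2357.143ms=33/7b +214.286ms=3/7b
9) 2571.429ms=36/7b +214.286ms=3/7b
10) 2785.714ms=39/7b +214.286ms=3/7b
Σ=6b of 6 (120bpm 3/4) — PASS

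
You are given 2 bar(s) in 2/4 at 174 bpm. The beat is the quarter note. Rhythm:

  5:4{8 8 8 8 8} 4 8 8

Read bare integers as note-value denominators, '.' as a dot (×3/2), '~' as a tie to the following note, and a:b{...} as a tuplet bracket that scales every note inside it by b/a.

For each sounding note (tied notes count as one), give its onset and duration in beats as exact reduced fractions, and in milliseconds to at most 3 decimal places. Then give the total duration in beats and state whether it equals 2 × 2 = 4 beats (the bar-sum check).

1) 0.0ms=0b +137.931ms=2/5b
2) 137.931ms=2/5b +137.931ms=2/5b
3) 275.862ms=4/5b +137.931ms=2/5b
4) 413.793ms=6/5b +137.931ms=2/5b
5) 551.724ms=8/5b +137.931ms=2/5b
6) 689.655ms=2b +344.828ms=1b
7) 1034.483ms=3b +172.414ms=1/2b
8) 1206.897ms=7/2b +172.414ms=1/2b
Σ=4b of 4 (174bpm 2/4) — PASS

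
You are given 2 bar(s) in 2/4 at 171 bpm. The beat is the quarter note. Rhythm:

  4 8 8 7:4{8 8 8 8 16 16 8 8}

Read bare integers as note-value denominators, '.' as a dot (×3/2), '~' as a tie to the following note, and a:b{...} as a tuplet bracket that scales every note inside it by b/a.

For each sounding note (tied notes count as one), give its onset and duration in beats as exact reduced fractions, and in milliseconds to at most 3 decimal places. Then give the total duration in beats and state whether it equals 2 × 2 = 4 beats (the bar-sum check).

1) 0.0ms=0b +350.877ms=1b
2) 350.877ms=1b +175.439ms=1/2b
3) 526.316ms=3/2b +175.439ms=1/2b
4) 701.754ms=2b +100.251ms=2/7b
5) 802.005ms=16/7b +100.251ms=2/7b
6) 902.256ms=18/7b +100.251ms=2/7b
7) 1002.506ms=20/7b +100.251ms=2/7b
8) 1102.757ms=22/7b +50.125ms=1/7b
9) 1152.882ms=23/7b +50.125ms=1/7b
10) 1203.008ms=24/7b +100.251ms=2/7b
11) 1303.258ms=26/7b +100.251ms=2/7b
Σ=4b of 4 (171bpm 2/4) — PASS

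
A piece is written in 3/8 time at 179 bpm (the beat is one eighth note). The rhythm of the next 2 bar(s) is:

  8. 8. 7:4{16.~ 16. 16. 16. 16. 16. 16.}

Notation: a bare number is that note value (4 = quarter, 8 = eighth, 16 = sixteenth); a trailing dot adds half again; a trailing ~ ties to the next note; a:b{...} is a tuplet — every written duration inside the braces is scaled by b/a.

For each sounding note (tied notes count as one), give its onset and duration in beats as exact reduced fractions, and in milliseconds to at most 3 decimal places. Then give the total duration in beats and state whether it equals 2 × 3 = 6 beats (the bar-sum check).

1) 0.0ms=0b +502.793ms=3/2b
2) 502.793ms=3/2b +502.793ms=3/2b
3) 1005.587ms=3b +287.31ms=6/7b
4) 1292.897ms=27/7b +143.655ms=3/7b
5) 1436.552ms=30/7b +143.655ms=3/7b
6) 1580.208ms=33/7b +143.655ms=3/7b
7) 1723.863ms=36/7b +143.655ms=3/7b
8) 1867.518ms=39/7b +143.655ms=3/7b
Σ=6b of 6 (179bpm 3/8) — PASS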